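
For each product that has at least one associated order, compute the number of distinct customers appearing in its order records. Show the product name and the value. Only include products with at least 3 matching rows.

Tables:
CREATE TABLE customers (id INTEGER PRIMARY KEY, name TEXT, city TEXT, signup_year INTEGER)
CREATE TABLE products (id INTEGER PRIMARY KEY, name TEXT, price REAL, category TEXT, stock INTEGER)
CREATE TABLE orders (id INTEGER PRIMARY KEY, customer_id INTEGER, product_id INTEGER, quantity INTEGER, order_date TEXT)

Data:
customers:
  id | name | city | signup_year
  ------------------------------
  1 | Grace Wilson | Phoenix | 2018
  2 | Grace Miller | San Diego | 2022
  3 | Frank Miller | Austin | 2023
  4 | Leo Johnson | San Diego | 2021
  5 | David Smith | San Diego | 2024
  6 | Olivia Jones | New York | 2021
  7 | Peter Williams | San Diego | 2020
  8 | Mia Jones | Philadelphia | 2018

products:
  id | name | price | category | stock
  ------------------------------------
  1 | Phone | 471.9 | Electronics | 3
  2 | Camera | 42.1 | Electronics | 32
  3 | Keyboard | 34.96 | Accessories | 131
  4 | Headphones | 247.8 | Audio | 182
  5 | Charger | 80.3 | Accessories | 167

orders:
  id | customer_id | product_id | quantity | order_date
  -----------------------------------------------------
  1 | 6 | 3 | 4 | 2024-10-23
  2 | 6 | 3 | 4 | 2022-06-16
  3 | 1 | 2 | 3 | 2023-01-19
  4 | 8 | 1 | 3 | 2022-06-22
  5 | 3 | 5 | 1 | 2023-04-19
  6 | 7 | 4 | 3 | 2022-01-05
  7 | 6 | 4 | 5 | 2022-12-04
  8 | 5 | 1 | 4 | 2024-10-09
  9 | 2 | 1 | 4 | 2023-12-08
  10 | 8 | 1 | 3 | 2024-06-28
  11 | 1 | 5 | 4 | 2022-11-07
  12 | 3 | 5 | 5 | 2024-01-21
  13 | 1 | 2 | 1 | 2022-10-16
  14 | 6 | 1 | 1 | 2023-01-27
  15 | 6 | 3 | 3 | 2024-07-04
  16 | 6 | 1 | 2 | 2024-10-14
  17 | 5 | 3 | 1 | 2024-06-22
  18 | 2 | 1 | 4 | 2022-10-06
SELECT p.name, COUNT(DISTINCT c.customer_id) AS distinct_customer_count FROM orders c JOIN products p ON c.product_id = p.id GROUP BY p.id, p.name HAVING COUNT(*) >= 3

Execution result:
name | distinct_customer_count
Phone | 4
Keyboard | 2
Charger | 2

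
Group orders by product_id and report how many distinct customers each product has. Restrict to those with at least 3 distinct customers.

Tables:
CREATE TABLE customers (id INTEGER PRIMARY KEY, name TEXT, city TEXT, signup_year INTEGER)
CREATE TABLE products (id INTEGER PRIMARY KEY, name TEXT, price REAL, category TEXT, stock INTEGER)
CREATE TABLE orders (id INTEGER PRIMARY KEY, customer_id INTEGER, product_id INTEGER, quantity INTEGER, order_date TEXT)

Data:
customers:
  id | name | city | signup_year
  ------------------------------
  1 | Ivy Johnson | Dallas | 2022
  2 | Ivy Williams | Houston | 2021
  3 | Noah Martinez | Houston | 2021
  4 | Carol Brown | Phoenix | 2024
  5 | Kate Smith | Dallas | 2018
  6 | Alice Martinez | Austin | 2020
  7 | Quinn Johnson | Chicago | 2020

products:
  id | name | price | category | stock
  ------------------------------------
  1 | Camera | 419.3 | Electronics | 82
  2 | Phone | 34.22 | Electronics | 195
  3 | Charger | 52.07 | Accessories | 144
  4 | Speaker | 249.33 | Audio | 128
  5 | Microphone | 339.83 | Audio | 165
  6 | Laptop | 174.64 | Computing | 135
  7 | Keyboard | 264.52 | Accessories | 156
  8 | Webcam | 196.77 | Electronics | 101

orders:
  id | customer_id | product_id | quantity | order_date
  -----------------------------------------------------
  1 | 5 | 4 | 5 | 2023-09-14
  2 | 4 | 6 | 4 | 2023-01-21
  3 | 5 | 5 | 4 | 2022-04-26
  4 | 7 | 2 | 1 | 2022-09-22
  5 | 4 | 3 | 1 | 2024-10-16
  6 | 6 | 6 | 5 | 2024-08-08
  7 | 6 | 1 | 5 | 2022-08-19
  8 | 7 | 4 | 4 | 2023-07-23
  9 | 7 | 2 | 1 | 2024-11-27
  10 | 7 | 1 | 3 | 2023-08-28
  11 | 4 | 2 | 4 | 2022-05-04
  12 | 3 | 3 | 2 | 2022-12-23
SELECT product_id, COUNT(DISTINCT customer_id) AS distinct_customer_count FROM orders GROUP BY product_id HAVING COUNT(DISTINCT customer_id) >= 3

Execution result:
(no rows)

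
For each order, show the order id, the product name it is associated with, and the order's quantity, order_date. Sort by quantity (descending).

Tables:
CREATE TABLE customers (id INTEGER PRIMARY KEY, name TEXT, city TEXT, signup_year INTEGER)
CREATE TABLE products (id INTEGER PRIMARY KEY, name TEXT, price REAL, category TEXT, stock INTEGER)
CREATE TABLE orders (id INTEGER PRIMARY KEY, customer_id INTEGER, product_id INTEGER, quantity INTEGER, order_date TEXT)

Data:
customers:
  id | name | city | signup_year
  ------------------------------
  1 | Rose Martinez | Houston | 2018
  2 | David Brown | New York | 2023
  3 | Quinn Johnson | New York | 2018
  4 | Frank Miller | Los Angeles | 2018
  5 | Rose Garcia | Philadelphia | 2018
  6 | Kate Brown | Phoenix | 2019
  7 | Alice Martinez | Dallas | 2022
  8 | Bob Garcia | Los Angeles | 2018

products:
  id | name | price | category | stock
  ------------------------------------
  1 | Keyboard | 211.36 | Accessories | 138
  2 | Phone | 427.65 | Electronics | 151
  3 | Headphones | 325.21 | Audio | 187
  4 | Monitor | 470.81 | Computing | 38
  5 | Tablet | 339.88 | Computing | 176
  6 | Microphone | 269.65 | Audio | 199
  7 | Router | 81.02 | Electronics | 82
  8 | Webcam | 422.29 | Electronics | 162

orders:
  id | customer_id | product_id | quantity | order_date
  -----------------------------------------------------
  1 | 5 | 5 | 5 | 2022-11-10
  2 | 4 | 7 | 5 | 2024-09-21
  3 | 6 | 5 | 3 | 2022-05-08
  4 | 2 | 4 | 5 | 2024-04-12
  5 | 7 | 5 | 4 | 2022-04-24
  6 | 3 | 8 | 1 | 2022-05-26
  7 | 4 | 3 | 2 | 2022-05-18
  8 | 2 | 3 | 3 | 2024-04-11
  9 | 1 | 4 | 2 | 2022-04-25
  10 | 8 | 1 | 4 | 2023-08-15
SELECT c.id, p.name AS product, c.quantity, c.order_date FROM orders c JOIN products p ON c.product_id = p.id ORDER BY c.quantity DESC

Execution result:
id | product | quantity | order_date
1 | Tablet | 5 | 2022-11-10
2 | Router | 5 | 2024-09-21
4 | Monitor | 5 | 2024-04-12
5 | Tablet | 4 | 2022-04-24
10 | Keyboard | 4 | 2023-08-15
3 | Tablet | 3 | 2022-05-08
8 | Headphones | 3 | 2024-04-11
7 | Headphones | 2 | 2022-05-18
9 | Monitor | 2 | 2022-04-25
6 | Webcam | 1 | 2022-05-26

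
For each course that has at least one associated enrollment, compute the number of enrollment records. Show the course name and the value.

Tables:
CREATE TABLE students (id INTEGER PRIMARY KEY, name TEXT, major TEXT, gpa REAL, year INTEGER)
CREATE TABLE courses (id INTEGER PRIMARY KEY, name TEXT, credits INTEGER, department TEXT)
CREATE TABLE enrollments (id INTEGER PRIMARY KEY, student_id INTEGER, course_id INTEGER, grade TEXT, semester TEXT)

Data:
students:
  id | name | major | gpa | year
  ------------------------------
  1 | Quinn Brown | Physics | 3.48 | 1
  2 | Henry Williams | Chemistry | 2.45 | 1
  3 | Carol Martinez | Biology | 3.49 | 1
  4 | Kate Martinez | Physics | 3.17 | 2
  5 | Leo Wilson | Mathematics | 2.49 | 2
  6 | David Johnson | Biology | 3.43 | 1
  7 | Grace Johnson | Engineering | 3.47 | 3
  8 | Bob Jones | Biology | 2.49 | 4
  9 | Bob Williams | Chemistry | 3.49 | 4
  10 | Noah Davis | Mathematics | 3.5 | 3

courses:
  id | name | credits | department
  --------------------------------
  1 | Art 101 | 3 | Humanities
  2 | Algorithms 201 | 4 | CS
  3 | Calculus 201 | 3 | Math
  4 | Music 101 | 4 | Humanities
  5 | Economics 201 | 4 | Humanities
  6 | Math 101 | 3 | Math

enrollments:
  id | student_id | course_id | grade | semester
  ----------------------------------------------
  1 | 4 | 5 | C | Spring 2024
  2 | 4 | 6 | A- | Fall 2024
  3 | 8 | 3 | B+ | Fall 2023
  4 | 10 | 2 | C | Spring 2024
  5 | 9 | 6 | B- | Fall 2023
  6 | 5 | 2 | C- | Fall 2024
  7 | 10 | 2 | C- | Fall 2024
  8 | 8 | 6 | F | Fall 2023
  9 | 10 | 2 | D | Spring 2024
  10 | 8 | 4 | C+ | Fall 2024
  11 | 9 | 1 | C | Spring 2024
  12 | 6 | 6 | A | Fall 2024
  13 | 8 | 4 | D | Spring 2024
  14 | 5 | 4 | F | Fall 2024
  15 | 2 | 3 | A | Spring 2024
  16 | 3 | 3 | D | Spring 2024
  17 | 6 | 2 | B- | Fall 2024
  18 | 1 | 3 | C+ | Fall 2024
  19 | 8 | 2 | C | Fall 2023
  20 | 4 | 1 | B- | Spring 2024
SELECT p.name, COUNT(*) AS n FROM enrollments c JOIN courses p ON c.course_id = p.id GROUP BY p.id, p.name

Execution result:
name | n
Art 101 | 2
Algorithms 201 | 6
Calculus 201 | 4
Music 101 | 3
Economics 201 | 1
Math 101 | 4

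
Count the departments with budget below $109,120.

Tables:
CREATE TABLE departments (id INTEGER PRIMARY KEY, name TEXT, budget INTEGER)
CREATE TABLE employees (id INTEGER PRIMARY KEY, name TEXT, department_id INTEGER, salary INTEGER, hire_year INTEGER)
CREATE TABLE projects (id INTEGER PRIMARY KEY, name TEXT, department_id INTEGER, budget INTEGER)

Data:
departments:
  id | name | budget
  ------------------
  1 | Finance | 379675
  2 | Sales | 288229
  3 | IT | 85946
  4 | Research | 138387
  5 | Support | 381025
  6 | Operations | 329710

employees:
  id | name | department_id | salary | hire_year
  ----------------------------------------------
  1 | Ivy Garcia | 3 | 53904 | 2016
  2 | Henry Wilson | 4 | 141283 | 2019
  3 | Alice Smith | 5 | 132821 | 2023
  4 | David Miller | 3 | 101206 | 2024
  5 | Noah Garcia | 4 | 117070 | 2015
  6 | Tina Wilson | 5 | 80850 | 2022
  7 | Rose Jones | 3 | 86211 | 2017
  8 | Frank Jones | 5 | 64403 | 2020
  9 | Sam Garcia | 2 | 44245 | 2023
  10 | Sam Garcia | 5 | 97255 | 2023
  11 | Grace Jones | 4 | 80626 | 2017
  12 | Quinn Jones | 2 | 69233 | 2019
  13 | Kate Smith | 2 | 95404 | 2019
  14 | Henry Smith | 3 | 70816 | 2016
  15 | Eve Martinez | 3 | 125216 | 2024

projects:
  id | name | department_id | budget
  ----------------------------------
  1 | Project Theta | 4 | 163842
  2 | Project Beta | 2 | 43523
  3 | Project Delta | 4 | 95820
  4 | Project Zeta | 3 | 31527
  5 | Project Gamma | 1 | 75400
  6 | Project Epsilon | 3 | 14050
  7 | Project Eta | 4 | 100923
SELECT COUNT(*) FROM departments WHERE budget < 109120

Execution result:
1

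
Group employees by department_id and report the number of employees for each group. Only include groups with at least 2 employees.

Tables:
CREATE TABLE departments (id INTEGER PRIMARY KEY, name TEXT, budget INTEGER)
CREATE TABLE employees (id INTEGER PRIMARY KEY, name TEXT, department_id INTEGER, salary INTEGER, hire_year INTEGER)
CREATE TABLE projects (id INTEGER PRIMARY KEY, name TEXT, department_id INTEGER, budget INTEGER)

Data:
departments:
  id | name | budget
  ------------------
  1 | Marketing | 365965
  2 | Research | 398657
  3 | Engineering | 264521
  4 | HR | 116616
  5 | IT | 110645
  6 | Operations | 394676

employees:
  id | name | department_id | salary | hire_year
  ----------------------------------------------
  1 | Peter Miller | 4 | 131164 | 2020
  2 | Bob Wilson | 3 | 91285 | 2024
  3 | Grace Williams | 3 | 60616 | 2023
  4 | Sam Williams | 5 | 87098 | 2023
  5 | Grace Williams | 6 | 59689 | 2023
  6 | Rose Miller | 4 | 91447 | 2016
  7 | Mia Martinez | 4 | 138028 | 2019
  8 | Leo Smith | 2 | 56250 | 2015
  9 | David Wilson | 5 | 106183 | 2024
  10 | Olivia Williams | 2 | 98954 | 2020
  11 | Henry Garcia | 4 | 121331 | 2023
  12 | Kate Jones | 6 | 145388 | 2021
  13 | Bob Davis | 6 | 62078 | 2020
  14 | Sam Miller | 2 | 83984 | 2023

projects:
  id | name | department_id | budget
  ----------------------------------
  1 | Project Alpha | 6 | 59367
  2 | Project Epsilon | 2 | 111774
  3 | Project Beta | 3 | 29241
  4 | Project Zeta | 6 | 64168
SELECT department_id, COUNT(*) AS n FROM employees GROUP BY department_id HAVING COUNT(*) >= 2

Execution result:
department_id | n
2 | 3
3 | 2
4 | 4
5 | 2
6 | 3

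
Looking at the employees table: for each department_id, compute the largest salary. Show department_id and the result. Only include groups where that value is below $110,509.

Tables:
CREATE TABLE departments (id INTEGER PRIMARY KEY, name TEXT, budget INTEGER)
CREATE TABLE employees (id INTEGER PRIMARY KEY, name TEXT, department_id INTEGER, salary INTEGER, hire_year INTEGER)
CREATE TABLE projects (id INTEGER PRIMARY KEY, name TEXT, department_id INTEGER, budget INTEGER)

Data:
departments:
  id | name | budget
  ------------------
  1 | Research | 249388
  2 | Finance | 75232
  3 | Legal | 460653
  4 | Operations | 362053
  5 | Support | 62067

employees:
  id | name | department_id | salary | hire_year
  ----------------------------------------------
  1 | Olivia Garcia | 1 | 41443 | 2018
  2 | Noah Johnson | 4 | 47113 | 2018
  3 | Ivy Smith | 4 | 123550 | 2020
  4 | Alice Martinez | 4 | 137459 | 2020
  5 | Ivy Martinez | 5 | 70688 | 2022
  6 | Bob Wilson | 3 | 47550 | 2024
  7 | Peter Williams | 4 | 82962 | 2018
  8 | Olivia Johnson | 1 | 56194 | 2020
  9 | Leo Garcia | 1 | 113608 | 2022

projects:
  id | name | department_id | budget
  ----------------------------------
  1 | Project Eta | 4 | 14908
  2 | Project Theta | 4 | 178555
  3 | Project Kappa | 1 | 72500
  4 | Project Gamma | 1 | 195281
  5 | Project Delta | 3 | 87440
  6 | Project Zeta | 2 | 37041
SELECT department_id, MAX(salary) AS max_salary FROM employees GROUP BY department_id HAVING MAX(salary) < 110509

Execution result:
department_id | max_salary
3 | 47550
5 | 70688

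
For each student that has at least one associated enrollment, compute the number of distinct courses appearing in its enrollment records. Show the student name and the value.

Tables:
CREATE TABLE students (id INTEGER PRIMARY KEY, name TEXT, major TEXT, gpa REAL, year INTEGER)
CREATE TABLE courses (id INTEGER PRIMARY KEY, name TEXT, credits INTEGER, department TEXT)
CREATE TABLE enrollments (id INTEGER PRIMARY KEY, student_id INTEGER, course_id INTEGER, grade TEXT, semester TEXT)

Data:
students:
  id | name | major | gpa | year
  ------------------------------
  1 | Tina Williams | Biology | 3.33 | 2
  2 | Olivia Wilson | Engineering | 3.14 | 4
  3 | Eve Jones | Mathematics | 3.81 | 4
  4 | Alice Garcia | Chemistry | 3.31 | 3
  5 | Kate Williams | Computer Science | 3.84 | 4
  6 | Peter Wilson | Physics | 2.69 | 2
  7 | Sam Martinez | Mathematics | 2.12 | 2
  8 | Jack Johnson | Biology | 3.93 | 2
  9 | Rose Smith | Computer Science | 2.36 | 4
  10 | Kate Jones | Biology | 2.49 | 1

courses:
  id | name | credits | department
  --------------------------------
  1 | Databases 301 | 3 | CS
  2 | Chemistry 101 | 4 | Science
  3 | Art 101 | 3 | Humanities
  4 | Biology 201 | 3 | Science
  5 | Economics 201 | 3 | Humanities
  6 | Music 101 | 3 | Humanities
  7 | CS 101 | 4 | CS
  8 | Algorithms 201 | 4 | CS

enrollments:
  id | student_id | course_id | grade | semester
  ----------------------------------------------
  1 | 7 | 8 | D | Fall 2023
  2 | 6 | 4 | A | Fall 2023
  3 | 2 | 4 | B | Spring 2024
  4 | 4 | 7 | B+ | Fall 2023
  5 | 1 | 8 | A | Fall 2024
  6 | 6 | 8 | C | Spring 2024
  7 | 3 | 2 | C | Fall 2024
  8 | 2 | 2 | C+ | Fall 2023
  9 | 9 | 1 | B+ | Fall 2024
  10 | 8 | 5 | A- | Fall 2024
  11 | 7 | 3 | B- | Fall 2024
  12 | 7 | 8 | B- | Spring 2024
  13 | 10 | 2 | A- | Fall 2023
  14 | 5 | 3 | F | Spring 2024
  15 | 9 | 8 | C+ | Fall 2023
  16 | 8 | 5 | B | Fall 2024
SELECT p.name, COUNT(DISTINCT c.course_id) AS distinct_course_count FROM enrollments c JOIN students p ON c.student_id = p.id GROUP BY p.id, p.name

Execution result:
name | distinct_course_count
Tina Williams | 1
Olivia Wilson | 2
Eve Jones | 1
Alice Garcia | 1
Kate Williams | 1
Peter Wilson | 2
Sam Martinez | 2
Jack Johnson | 1
Rose Smith | 2
Kate Jones | 1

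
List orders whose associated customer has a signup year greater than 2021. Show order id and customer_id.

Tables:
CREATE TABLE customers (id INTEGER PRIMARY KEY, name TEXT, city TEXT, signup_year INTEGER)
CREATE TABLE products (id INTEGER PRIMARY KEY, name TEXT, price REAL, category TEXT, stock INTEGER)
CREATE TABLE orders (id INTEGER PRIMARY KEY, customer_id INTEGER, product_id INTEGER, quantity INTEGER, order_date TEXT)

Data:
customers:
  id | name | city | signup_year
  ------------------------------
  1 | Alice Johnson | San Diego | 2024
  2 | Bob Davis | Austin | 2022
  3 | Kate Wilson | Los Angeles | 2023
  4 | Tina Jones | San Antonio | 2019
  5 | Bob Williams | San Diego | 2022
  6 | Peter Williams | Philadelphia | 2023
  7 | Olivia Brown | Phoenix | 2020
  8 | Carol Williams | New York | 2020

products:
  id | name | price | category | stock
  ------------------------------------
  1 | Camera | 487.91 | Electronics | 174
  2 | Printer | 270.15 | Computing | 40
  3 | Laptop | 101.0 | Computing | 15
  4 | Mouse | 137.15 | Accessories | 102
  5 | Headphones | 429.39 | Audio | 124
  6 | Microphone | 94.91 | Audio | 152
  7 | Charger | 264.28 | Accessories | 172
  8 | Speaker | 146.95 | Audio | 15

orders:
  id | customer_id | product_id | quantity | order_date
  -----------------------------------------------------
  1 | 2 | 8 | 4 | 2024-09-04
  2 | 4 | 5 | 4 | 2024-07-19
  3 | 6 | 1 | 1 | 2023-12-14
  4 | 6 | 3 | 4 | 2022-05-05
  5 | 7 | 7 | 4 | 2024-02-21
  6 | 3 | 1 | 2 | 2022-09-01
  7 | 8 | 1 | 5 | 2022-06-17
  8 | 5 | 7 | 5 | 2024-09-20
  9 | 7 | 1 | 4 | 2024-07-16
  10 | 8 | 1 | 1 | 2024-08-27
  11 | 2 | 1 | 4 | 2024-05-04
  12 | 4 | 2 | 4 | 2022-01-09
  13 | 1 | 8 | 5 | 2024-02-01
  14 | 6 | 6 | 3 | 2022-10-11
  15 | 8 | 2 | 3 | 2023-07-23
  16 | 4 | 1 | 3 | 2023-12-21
SELECT id, customer_id FROM orders WHERE customer_id IN (SELECT id FROM customers WHERE signup_year > 2021)

Execution result:
id | customer_id
1 | 2
3 | 6
4 | 6
6 | 3
8 | 5
11 | 2
13 | 1
14 | 6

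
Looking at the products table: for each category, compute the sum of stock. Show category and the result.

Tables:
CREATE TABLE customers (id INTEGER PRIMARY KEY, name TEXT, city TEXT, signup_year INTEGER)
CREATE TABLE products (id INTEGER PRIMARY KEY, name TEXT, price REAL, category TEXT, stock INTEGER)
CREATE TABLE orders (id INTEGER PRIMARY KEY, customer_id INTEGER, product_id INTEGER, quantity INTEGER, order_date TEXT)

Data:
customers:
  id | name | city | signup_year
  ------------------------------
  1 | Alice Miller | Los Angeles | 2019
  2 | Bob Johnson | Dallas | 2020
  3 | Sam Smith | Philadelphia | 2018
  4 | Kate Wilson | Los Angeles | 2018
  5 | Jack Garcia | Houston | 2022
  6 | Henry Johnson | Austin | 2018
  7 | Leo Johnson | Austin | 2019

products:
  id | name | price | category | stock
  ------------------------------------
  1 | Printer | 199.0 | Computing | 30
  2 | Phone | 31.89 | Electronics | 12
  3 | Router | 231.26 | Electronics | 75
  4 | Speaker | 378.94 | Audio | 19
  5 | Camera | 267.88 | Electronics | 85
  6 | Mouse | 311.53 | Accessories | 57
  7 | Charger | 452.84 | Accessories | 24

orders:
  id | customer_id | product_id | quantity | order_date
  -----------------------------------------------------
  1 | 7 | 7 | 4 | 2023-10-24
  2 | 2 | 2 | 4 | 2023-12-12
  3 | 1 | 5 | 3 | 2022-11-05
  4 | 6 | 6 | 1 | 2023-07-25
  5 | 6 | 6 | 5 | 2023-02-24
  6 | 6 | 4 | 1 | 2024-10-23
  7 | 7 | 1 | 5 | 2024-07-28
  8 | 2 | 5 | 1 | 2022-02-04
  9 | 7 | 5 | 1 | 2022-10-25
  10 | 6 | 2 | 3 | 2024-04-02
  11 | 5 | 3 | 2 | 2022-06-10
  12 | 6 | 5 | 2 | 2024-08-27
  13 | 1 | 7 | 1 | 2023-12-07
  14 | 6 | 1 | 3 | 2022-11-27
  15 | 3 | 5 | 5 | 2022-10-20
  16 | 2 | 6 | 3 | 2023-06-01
SELECT category, SUM(stock) AS sum_stock FROM products GROUP BY category

Execution result:
category | sum_stock
Accessories | 81
Audio | 19
Computing | 30
Electronics | 172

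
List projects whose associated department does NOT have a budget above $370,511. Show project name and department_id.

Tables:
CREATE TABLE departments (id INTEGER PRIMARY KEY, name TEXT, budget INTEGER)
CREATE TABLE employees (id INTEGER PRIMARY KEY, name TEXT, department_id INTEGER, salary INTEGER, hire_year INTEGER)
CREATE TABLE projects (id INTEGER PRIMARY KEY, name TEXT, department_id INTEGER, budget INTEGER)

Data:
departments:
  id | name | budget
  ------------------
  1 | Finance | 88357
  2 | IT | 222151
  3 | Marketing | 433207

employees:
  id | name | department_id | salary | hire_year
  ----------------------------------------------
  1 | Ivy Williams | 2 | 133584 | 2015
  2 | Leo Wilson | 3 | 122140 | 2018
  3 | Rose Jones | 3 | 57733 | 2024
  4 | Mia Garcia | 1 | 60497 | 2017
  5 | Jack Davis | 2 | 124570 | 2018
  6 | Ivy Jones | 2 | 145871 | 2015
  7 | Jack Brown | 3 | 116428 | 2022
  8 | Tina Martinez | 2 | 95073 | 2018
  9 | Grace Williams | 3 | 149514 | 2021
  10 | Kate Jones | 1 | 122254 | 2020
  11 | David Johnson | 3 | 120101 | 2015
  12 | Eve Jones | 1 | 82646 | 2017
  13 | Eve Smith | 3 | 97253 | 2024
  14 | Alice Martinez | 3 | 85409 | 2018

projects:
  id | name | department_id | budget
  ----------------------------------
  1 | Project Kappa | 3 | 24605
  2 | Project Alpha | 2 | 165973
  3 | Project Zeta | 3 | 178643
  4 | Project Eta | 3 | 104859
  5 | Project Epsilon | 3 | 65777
SELECT name, department_id FROM projects WHERE department_id NOT IN (SELECT id FROM departments WHERE budget > 370511)

Execution result:
name | department_id
Project Alpha | 2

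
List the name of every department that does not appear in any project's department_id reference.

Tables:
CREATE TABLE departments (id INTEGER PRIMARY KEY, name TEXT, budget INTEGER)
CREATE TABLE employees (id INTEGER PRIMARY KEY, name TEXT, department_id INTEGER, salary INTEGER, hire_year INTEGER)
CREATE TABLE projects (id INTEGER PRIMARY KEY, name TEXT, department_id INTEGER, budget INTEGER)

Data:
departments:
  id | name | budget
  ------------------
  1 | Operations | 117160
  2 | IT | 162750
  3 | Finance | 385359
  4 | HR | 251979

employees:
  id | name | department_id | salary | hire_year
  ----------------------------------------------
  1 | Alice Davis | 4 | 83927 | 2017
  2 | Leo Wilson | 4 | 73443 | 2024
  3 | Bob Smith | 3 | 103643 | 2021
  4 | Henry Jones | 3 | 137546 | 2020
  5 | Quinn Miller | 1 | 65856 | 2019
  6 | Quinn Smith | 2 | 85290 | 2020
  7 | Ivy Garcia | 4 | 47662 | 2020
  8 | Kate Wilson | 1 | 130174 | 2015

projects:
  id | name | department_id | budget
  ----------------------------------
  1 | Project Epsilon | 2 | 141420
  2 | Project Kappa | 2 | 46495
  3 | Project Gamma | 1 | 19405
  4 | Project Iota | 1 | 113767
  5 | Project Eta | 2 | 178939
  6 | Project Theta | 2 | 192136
SELECT p.name FROM departments p LEFT JOIN projects c ON c.department_id = p.id WHERE c.id IS NULL

Execution result:
name
Finance
HR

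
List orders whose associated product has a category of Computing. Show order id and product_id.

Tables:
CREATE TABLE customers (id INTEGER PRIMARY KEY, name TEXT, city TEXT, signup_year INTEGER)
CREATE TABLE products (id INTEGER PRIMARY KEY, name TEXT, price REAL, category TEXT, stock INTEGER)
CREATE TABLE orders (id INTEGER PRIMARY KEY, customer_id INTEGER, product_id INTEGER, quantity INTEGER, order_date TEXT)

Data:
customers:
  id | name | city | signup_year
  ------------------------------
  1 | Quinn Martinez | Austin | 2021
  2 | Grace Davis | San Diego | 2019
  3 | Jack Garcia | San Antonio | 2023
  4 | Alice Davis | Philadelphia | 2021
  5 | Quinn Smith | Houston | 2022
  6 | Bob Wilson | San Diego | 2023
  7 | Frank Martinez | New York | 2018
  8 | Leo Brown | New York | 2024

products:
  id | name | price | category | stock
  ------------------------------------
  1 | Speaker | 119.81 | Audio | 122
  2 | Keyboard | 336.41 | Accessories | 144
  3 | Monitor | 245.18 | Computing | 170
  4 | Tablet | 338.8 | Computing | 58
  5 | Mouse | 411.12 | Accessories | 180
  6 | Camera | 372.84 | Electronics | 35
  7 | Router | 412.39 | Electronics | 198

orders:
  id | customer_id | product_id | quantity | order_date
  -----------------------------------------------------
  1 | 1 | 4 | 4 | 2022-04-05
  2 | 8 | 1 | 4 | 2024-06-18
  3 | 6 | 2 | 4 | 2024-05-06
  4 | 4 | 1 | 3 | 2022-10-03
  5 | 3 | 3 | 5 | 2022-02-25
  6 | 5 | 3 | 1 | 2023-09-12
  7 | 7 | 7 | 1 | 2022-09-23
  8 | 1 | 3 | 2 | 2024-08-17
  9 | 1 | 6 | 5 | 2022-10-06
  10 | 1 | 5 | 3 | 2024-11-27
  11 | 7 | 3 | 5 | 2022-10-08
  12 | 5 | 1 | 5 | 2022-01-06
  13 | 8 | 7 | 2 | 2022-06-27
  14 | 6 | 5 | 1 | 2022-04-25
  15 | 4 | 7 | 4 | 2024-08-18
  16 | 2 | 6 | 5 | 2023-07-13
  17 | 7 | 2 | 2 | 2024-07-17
SELECT id, product_id FROM orders WHERE product_id IN (SELECT id FROM products WHERE category = 'Computing')

Execution result:
id | product_id
1 | 4
5 | 3
6 | 3
8 | 3
11 | 3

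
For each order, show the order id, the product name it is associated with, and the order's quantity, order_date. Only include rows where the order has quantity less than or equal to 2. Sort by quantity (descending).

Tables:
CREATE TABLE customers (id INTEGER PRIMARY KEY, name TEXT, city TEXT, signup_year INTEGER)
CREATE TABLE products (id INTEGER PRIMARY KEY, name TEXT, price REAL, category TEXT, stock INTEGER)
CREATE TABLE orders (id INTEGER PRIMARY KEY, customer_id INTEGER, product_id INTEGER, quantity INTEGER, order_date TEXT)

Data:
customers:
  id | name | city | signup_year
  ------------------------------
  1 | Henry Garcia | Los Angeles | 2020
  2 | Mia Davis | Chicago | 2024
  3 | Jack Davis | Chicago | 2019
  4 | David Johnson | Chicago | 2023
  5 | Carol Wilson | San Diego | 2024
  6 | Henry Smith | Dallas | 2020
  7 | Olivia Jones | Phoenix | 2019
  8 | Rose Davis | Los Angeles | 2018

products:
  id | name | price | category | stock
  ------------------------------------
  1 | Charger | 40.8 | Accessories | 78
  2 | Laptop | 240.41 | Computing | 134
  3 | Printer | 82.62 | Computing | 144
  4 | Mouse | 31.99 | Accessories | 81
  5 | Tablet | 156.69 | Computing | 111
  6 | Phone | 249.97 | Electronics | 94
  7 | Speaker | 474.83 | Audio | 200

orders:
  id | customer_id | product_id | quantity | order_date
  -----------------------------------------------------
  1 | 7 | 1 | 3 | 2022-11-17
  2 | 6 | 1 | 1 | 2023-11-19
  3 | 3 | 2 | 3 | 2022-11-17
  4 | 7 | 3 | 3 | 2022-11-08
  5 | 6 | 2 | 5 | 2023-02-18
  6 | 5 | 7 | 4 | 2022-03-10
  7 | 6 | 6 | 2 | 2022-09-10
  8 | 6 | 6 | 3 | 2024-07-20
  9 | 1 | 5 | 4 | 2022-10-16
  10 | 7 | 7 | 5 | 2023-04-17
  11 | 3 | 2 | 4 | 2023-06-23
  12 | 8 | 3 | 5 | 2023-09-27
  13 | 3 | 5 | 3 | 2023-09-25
SELECT c.id, p.name AS product, c.quantity, c.order_date FROM orders c JOIN products p ON c.product_id = p.id WHERE c.quantity <= 2 ORDER BY c.quantity DESC

Execution result:
id | product | quantity | order_date
7 | Phone | 2 | 2022-09-10
2 | Charger | 1 | 2023-11-19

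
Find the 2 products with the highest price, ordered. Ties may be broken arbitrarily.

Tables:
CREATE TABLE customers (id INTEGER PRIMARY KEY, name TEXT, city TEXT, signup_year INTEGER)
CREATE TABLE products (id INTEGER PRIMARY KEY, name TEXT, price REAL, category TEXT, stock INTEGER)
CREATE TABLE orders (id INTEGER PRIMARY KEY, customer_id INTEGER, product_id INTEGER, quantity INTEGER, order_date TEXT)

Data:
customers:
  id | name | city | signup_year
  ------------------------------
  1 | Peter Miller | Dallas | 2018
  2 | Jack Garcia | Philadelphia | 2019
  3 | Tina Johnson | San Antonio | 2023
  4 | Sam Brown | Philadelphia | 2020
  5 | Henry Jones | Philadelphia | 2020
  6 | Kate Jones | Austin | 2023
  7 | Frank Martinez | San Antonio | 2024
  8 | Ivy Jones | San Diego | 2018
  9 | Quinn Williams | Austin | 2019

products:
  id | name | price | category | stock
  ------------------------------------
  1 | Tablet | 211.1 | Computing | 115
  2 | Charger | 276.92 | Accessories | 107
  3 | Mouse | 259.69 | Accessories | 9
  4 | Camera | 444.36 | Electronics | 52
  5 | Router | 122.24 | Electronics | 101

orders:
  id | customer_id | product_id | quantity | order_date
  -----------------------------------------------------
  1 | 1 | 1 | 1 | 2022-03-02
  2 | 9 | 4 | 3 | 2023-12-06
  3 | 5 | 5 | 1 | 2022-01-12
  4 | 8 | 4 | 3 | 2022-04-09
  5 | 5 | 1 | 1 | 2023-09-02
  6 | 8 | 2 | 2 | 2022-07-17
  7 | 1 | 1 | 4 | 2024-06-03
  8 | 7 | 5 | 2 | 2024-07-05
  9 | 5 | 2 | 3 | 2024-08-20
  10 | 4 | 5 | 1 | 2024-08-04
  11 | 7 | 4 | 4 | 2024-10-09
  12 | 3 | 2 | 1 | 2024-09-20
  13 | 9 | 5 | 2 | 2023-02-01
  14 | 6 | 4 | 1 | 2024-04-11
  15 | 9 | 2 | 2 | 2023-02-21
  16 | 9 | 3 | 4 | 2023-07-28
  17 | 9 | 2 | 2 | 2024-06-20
SELECT name, price FROM products ORDER BY price DESC LIMIT 2

Execution result:
name | price
Camera | 444.36
Charger | 276.92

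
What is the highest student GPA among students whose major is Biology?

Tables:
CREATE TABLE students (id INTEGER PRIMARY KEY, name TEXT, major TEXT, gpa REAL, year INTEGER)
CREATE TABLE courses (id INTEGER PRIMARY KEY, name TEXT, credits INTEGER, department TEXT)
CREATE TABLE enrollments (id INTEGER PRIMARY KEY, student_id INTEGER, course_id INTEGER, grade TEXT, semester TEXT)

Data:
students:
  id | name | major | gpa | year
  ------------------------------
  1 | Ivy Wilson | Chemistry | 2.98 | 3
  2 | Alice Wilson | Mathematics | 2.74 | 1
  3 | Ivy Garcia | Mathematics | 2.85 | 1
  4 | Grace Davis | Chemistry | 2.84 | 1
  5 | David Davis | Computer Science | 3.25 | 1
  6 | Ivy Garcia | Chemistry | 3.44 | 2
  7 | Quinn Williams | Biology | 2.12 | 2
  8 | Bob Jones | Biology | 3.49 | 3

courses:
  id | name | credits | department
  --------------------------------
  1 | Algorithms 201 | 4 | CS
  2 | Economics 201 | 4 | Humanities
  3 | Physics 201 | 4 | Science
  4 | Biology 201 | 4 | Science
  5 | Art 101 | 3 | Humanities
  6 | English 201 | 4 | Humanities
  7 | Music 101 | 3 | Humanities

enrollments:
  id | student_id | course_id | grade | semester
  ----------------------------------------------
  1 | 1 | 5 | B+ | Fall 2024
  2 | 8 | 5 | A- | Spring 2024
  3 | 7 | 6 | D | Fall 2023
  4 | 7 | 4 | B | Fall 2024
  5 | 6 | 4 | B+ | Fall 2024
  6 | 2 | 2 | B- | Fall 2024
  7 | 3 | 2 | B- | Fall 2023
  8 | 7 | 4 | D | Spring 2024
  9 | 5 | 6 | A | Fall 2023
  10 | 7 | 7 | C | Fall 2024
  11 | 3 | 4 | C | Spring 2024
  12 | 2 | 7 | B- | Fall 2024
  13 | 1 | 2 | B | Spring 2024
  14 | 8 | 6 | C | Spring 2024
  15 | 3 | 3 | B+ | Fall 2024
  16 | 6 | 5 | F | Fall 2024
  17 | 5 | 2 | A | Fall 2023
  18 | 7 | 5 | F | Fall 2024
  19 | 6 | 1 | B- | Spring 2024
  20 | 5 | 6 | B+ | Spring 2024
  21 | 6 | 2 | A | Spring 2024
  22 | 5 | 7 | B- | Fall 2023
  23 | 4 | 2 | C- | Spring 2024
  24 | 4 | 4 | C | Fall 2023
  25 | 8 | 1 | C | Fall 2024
SELECT MAX(gpa) FROM students WHERE major = 'Biology'

Execution result:
3.49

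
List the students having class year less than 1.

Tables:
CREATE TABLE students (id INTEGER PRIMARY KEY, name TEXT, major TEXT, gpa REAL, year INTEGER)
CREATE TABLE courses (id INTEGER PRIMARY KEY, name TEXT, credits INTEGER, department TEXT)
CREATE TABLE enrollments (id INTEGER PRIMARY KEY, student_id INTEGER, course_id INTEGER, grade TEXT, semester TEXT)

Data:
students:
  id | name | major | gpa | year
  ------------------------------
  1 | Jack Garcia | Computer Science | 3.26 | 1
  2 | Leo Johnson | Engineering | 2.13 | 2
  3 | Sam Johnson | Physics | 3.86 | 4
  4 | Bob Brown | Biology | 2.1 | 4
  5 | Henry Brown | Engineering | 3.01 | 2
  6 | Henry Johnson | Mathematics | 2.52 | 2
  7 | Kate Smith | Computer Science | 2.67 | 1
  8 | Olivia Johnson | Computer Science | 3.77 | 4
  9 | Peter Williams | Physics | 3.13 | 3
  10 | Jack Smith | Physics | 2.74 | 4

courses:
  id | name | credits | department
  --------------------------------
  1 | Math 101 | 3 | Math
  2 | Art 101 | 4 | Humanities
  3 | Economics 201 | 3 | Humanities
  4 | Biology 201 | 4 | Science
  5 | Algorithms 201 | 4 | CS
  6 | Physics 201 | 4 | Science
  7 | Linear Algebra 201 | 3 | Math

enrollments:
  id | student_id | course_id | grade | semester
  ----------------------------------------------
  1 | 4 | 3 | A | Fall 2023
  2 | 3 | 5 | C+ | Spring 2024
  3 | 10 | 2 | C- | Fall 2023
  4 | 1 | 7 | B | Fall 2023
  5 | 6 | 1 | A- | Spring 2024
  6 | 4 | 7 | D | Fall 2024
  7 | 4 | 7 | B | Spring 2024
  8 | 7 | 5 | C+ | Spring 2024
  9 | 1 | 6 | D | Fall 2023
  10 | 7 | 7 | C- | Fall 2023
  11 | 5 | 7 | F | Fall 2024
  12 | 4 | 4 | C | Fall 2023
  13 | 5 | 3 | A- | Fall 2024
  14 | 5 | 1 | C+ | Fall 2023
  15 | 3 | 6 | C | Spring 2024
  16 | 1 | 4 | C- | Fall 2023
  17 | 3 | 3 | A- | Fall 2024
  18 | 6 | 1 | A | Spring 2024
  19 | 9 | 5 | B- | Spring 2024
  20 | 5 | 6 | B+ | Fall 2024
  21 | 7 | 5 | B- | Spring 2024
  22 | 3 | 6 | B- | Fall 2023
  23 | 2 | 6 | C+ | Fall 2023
SELECT name, year FROM students WHERE year < 1

Execution result:
(no rows)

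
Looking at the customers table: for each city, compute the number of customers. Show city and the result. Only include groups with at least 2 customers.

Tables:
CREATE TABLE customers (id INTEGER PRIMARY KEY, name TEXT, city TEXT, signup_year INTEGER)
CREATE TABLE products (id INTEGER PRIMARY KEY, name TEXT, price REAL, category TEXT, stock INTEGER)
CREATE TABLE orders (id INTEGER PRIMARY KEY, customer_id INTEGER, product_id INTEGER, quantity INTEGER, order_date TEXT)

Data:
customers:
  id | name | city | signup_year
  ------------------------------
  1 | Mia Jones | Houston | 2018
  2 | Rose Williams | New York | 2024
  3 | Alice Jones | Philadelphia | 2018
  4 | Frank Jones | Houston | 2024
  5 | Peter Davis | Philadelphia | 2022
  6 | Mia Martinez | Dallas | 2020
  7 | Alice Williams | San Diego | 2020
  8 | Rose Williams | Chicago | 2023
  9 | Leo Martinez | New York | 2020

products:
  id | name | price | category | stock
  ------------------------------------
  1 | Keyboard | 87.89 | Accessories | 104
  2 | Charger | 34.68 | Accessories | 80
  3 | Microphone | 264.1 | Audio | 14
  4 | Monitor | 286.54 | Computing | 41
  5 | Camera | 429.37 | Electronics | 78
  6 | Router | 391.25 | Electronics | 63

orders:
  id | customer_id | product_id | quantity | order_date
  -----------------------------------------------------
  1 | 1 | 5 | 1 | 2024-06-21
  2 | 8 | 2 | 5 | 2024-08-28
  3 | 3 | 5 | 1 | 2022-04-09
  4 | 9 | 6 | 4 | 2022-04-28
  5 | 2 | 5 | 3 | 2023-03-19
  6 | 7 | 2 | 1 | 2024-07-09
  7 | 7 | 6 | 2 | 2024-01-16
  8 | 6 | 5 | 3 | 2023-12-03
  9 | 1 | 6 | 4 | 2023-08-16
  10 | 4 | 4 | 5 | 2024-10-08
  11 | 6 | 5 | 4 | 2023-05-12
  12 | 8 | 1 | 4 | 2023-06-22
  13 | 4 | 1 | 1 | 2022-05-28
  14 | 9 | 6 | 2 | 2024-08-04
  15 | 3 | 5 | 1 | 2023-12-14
SELECT city, COUNT(*) AS n FROM customers GROUP BY city HAVING COUNT(*) >= 2

Execution result:
city | n
Houston | 2
New York | 2
Philadelphia | 2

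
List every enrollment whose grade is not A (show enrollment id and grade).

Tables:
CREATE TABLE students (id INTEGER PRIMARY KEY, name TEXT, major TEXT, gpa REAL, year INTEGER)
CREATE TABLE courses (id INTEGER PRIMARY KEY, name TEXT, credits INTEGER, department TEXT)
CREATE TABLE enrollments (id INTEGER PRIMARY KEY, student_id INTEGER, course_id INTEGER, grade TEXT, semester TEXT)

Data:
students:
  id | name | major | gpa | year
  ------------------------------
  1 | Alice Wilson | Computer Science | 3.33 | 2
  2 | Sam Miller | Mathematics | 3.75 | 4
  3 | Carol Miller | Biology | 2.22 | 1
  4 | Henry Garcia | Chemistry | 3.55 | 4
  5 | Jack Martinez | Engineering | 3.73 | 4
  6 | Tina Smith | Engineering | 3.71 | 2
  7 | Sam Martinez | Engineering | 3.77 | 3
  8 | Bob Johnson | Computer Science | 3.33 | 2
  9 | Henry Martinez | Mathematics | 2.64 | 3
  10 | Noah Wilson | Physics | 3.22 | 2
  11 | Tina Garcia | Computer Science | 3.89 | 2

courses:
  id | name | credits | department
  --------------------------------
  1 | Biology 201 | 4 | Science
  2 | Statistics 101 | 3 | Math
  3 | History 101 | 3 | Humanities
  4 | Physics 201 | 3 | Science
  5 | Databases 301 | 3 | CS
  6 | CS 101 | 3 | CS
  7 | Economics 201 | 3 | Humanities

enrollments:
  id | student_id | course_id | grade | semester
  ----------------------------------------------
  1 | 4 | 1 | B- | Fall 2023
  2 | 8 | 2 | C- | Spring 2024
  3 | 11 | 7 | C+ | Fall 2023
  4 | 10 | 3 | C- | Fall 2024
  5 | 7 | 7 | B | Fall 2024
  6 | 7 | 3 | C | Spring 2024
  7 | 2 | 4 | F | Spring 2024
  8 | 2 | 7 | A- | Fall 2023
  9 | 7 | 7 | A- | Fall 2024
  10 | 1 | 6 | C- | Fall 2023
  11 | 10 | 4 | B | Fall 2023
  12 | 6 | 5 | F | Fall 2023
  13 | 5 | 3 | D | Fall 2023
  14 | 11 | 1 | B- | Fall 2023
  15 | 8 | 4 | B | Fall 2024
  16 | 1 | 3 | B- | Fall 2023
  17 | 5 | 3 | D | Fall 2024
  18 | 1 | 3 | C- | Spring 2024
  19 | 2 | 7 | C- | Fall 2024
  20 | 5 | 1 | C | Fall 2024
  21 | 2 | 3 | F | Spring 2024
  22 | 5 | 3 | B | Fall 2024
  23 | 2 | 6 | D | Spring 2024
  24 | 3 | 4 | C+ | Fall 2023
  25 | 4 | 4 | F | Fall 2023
SELECT id, grade FROM enrollments WHERE grade <> 'A'

Execution result:
id | grade
1 | B-
2 | C-
3 | C+
4 | C-
5 | B
6 | C
7 | F
8 | A-
9 | A-
10 | C-
11 | B
12 | F
13 | D
14 | B-
15 | B
16 | B-
17 | D
18 | C-
19 | C-
20 | C
21 | F
22 | B
23 | D
24 | C+
25 | F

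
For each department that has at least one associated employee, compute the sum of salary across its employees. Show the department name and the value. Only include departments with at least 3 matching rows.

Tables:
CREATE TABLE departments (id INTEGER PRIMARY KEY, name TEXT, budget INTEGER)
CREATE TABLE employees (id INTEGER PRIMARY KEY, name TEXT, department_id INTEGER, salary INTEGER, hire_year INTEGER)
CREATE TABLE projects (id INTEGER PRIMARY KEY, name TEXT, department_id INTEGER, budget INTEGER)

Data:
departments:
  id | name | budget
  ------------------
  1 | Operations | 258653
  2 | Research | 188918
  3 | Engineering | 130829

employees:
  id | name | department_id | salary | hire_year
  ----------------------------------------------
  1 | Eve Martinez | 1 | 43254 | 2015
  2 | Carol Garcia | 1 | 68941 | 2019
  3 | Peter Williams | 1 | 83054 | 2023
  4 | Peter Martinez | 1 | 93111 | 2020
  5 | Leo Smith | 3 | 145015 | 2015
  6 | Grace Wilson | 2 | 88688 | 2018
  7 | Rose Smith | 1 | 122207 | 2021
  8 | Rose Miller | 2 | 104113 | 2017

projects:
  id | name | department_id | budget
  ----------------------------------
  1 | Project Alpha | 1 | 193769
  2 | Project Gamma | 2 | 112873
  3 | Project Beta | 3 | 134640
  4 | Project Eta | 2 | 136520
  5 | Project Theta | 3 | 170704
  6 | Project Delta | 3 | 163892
SELECT p.name, SUM(c.salary) AS sum_salary FROM employees c JOIN departments p ON c.department_id = p.id GROUP BY p.id, p.name HAVING COUNT(*) >= 3

Execution result:
name | sum_salary
Operations | 410567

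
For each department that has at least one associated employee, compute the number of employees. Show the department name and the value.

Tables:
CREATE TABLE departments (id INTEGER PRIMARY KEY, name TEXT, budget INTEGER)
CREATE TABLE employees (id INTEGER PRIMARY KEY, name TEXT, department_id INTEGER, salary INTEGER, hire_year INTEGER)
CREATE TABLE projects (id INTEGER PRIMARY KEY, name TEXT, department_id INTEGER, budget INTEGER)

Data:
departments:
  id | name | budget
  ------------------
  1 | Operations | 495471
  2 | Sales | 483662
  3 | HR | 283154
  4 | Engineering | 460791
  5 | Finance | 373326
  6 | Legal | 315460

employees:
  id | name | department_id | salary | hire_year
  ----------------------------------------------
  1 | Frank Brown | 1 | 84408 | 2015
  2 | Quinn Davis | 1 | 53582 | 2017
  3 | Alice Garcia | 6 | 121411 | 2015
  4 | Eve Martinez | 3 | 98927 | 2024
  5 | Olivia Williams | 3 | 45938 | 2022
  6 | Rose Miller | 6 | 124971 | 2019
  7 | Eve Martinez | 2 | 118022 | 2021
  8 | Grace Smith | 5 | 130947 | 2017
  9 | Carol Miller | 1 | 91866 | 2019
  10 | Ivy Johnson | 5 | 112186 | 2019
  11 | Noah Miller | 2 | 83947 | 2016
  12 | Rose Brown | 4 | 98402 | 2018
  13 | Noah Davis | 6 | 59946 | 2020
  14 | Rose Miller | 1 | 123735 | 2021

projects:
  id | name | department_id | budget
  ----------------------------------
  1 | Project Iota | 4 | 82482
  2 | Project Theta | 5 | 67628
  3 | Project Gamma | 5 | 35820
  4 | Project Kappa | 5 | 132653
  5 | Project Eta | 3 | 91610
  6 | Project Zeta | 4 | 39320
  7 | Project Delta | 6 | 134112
SELECT p.name, COUNT(*) AS n FROM employees c JOIN departments p ON c.department_id = p.id GROUP BY p.id, p.name

Execution result:
name | n
Operations | 4
Sales | 2
HR | 2
Engineering | 1
Finance | 2
Legal | 3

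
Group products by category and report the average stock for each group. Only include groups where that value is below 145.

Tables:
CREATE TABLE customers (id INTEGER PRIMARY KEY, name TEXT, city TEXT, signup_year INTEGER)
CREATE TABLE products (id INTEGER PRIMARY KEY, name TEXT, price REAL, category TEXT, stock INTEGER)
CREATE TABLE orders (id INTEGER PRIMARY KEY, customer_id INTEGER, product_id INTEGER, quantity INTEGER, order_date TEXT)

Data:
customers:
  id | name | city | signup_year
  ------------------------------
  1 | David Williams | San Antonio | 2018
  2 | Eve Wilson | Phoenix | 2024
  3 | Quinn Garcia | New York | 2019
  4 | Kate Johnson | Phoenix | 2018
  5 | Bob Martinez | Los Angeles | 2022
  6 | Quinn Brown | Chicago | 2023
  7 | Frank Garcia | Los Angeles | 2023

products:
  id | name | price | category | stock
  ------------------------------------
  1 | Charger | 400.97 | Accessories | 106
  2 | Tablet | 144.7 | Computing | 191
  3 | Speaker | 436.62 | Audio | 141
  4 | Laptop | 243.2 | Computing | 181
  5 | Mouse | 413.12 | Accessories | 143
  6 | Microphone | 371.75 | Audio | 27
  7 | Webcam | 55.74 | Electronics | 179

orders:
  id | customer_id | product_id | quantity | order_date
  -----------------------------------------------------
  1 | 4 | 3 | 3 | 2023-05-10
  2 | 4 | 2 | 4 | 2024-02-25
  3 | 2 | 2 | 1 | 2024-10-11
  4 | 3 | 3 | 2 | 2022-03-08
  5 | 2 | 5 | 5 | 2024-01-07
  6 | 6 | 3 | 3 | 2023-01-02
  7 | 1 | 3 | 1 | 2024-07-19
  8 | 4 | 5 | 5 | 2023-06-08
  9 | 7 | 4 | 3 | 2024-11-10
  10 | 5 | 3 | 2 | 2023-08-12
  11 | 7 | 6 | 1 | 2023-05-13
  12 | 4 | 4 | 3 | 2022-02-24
SELECT category, AVG(stock) AS avg_stock FROM products GROUP BY category HAVING AVG(stock) < 145

Execution result:
category | avg_stock
Accessories | 124.50
Audio | 84.00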